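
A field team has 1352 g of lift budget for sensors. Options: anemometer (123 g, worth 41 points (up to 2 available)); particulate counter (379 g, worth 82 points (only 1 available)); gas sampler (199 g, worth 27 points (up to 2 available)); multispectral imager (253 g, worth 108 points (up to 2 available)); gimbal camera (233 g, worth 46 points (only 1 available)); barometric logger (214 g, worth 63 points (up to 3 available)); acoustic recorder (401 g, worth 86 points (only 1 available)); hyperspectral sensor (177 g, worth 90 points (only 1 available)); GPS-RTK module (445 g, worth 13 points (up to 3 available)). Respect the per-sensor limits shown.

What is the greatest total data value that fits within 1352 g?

495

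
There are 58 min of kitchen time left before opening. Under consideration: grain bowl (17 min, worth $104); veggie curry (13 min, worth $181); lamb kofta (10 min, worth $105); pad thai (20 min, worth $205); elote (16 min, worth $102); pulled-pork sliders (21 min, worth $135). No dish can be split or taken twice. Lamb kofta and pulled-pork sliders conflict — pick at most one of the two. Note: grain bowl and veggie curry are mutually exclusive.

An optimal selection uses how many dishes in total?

3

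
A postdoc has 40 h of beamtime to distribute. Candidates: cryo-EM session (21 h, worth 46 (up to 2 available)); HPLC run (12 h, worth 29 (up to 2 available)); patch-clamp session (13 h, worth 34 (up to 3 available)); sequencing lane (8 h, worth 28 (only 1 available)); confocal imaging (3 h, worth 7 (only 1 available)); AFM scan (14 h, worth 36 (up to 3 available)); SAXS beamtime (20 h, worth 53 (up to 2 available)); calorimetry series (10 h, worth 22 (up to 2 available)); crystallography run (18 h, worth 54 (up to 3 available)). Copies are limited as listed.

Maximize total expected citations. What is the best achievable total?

Filling by ratio: patch-clamp session + sequencing lane + crystallography run for 116, with 1 h left unused.
Replace patch-clamp session with AFM scan: the trade gains 2 net, giving 118 at 40 h.
No other feasible combination exceeds 118.

118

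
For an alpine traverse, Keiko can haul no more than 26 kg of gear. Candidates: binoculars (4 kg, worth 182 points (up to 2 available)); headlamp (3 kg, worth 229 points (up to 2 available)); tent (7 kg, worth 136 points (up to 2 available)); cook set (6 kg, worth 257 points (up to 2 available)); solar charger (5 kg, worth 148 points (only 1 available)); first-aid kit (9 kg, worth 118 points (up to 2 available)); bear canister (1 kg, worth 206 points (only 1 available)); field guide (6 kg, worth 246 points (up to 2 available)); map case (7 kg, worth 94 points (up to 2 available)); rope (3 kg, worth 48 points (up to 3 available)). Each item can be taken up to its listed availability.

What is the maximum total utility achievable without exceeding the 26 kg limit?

1433

Best packing: 2×binoculars + 2×headlamp + cook set + solar charger + bear canister — 26 kg, 1433 total.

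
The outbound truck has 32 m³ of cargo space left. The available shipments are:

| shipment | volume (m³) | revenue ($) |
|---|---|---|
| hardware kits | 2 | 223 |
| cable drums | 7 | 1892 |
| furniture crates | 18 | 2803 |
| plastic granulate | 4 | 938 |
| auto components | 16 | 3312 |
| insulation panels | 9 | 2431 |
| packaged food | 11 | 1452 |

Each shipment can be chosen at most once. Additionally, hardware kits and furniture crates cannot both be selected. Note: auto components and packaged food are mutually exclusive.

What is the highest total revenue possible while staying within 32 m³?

7635

Greedy by ratio would take cable drums + plastic granulate + insulation panels + packaged food: 31 m³ used, total 6713.
The 15 m³ tied up in plastic granulate and packaged food is better spent on auto components — total rises to 7635 (32 m³).
No other feasible combination exceeds 7635.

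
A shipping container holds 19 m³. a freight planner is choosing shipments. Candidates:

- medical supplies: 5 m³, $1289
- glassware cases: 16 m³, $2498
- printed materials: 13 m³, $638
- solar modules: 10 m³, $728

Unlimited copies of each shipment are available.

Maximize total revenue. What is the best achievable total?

3867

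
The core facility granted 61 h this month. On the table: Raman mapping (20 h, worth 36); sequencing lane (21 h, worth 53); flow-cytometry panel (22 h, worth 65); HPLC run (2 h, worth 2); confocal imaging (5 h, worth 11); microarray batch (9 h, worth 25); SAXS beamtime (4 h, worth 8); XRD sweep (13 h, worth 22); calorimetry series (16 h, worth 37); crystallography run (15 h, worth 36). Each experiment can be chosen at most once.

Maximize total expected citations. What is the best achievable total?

162

Ranking by ratio (expected citations/h): flow-cytometry panel 2.95, microarray batch 2.78, sequencing lane 2.52.
Taking sequencing lane + flow-cytometry panel + confocal imaging + microarray batch + SAXS beamtime: 61 h used, 162 in expected citations.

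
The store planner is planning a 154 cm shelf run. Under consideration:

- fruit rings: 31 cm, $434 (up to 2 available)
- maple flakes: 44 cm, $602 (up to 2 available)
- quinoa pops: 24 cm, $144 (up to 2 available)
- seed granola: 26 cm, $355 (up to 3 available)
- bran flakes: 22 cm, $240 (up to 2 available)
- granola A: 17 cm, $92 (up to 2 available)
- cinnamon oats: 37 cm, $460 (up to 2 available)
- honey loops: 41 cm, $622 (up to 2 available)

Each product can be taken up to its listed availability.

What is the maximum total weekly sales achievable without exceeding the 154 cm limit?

By weekly sales per cm: honey loops 15.17, fruit rings 14.00, maple flakes 13.68, seed granola 13.65 lead.
A density-first pass picks 2×fruit rings + 2×honey loops — 2112 at 144 cm.
Dropping 2×fruit rings frees 62 cm; slotting in maple flakes + seed granola (70 cm) lifts the total to 2201 at 152 cm.

2201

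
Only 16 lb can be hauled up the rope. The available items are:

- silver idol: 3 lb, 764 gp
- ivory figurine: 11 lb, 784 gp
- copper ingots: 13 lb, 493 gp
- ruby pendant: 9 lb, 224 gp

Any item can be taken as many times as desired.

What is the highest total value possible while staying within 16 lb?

3820

By value per lb: silver idol 254.67, ivory figurine 71.27, copper ingots 37.92 lead.
The ratio ordering already packs tightly: 5×silver idol, 15 lb, 3820.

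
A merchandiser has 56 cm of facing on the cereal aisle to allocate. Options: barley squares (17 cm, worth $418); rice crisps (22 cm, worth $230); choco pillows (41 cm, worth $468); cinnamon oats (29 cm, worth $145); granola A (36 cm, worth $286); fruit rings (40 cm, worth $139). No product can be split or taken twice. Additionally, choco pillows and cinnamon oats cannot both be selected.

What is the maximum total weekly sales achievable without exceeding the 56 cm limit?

704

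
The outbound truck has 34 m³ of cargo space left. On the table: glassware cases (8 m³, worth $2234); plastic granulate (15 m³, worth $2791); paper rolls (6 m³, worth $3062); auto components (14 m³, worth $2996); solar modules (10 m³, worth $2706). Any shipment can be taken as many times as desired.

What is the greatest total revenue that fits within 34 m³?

15310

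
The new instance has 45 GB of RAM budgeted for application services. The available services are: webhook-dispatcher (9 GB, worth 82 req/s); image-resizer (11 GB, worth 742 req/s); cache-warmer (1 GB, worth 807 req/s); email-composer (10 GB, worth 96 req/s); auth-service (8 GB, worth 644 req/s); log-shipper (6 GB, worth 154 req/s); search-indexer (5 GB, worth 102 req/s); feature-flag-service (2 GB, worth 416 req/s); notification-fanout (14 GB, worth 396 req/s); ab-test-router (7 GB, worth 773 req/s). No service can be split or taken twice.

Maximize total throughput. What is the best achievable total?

Image-resizer + cache-warmer + auth-service + feature-flag-service + notification-fanout + ab-test-router uses 43 of the 45 GB and totals 3778.

3778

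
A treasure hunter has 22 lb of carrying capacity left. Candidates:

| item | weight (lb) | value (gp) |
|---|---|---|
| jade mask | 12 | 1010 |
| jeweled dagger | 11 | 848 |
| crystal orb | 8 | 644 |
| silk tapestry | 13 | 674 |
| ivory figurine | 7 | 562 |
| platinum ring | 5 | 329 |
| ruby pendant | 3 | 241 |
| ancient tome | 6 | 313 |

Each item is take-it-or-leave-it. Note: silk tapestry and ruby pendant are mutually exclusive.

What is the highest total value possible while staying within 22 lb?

A density-first pass picks jade mask + crystal orb — 1654 at 20 lb.
Replace crystal orb with ivory figurine + ruby pendant: the trade gains 159 net, giving 1813 at 22 lb.
An exhaustive check of the 256 subsets confirms 1813.

1813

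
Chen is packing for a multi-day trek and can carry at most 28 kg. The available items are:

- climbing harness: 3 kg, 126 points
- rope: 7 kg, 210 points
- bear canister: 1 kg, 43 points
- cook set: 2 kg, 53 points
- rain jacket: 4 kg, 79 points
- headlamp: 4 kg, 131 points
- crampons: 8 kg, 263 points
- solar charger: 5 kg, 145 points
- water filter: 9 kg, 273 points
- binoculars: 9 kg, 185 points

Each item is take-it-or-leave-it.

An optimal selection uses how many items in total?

6

Optimal total is 918.
One optimal bundle: climbing harness + rope + bear canister + headlamp + crampons + solar charger (28 kg).
Any selection reaching 918 contains exactly 6 items.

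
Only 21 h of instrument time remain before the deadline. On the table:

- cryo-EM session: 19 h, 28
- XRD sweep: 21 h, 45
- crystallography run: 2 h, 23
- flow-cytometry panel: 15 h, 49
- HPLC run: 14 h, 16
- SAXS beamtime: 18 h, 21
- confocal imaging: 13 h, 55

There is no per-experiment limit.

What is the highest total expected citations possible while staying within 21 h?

230

Best packing: 10×crystallography run — 20 h, 230 total.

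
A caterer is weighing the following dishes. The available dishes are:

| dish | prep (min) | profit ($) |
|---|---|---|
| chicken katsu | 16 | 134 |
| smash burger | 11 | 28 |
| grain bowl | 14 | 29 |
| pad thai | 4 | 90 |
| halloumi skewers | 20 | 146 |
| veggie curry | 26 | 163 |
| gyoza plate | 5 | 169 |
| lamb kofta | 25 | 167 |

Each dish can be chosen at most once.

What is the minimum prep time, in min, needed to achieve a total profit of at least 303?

21

Need the lightest bundle worth ≥ 303.
chicken katsu + gyoza plate: 303 profit at 21 min.
Any bundle with less than 21 min falls short of 303.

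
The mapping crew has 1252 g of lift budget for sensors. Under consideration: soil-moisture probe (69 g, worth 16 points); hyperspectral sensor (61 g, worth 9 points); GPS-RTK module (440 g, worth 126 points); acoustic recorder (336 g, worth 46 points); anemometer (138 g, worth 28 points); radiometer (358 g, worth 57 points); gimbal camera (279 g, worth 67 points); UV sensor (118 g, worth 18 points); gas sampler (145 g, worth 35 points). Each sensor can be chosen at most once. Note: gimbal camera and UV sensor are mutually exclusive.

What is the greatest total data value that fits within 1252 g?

285

Density check — GPS-RTK module 0.29, gas sampler 0.24, gimbal camera 0.24 are the best per g.
Best packing: GPS-RTK module + radiometer + gimbal camera + gas sampler — 1222 g, 285 total.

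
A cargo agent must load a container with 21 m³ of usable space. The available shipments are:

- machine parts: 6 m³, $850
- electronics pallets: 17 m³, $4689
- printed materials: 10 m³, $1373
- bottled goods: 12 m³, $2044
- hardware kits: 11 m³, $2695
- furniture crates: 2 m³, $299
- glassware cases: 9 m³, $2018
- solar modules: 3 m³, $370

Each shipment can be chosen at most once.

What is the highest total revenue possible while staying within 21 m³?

5059

Filling by ratio: electronics pallets + furniture crates for 4988, with 2 m³ left unused.
Dropping furniture crates frees 2 m³; slotting in solar modules (3 m³) lifts the total to 5059 at 20 m³.
That's the maximum — no swap from here does better than 5059.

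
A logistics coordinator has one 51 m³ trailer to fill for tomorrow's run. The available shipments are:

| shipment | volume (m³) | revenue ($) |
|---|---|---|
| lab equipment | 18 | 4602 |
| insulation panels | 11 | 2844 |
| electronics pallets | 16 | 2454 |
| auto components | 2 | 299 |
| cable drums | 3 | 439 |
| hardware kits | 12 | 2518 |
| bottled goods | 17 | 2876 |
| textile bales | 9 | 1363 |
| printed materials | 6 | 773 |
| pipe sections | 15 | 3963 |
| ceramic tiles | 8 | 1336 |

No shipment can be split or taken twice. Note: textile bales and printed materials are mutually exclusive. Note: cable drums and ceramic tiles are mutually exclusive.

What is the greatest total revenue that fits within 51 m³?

12182

Density check — pipe sections 264.20, insulation panels 258.55, lab equipment 255.67 are the best per m³.
Filling by ratio: lab equipment + insulation panels + auto components + cable drums + pipe sections for 12147, with 2 m³ left unused.
The 5 m³ tied up in auto components and cable drums is better spent on printed materials — total rises to 12182 (50 m³).
The closest alternative, lab equipment + insulation panels + auto components + cable drums + pipe sections, reaches only 12147.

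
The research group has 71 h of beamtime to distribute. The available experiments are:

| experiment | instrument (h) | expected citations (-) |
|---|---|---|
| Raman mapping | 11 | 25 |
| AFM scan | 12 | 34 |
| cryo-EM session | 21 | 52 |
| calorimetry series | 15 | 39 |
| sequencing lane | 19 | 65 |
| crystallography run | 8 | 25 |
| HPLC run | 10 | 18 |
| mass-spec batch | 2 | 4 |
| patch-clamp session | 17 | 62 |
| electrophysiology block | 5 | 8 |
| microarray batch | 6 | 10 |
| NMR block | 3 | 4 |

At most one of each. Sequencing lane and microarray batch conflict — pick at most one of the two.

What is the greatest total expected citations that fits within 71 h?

Best packing: AFM scan + calorimetry series + sequencing lane + crystallography run + patch-clamp session — 71 h, 225 total.
Runner-up AFM scan + cryo-EM session + sequencing lane + mass-spec batch + patch-clamp session tops out at 217.

225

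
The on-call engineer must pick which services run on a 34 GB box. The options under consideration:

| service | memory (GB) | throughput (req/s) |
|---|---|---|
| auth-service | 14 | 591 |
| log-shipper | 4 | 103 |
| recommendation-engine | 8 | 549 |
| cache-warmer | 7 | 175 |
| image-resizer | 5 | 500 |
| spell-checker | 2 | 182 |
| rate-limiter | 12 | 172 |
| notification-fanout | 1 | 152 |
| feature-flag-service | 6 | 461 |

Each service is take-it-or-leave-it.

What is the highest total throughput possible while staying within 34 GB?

By throughput per GB: notification-fanout 152.00, image-resizer 100.00, spell-checker 91.00, feature-flag-service 76.83 lead.
Taking the top-ratio services first gives log-shipper + recommendation-engine + cache-warmer + image-resizer + spell-checker + notification-fanout + feature-flag-service for 2122 (33 GB).
The 13 GB tied up in log-shipper and cache-warmer and spell-checker is better spent on auth-service — total rises to 2253 (34 GB).
Next best is log-shipper + recommendation-engine + cache-warmer + image-resizer + spell-checker + notification-fanout + feature-flag-service at 2122 (33 GB) — short by 131.

2253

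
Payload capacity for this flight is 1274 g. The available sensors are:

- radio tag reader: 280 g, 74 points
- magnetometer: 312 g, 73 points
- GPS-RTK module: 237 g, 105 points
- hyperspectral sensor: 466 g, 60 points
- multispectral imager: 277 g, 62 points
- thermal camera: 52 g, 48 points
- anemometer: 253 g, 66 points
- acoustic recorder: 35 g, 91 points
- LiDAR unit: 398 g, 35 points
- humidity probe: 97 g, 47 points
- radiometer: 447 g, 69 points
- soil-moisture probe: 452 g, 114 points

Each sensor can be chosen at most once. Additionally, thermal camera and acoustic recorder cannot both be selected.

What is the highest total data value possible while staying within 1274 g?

456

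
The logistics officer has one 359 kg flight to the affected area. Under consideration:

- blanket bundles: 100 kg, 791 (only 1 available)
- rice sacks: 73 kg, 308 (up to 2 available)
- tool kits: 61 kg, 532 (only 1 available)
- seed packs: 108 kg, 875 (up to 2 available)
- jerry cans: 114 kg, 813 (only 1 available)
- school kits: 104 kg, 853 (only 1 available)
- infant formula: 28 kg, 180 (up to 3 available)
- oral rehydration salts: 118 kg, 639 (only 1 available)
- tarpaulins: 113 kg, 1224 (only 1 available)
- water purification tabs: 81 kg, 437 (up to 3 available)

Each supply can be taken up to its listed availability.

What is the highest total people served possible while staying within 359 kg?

3154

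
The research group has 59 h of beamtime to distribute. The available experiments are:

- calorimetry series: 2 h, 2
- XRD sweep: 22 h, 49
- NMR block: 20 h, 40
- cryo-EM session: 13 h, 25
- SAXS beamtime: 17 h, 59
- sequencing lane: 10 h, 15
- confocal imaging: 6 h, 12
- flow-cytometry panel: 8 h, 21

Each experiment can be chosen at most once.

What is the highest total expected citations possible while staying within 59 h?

148

A density-first pass picks calorimetry series + XRD sweep + SAXS beamtime + confocal imaging + flow-cytometry panel — 143 at 55 h.
Replace calorimetry series and confocal imaging and flow-cytometry panel with NMR block: the trade gains 5 net, giving 148 at 59 h.
Every other selection either busts 59 h or fails to beat 148.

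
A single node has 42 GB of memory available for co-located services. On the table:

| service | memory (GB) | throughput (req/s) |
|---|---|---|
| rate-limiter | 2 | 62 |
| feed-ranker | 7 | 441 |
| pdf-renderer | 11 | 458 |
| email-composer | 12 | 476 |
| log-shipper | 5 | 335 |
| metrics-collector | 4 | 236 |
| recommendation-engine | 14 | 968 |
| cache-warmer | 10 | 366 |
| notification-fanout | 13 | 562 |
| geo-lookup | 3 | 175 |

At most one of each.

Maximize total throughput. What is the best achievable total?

Greedy by ratio would take rate-limiter + feed-ranker + log-shipper + metrics-collector + recommendation-engine + geo-lookup: 35 GB used, total 2217.
The 6 GB tied up in rate-limiter and metrics-collector is better spent on notification-fanout — total rises to 2481 (42 GB).
That's the maximum — no swap from here does better than 2481.

2481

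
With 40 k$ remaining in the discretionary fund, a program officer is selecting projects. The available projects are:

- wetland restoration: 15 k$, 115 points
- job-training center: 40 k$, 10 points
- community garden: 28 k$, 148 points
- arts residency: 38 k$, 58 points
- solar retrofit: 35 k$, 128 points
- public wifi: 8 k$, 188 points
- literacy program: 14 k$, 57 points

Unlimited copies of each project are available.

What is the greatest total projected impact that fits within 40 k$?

By projected impact per k$: public wifi 23.50, wetland restoration 7.67, community garden 5.29, literacy program 4.07 lead.
Best packing: 5×public wifi — 40 k$, 940 total.

940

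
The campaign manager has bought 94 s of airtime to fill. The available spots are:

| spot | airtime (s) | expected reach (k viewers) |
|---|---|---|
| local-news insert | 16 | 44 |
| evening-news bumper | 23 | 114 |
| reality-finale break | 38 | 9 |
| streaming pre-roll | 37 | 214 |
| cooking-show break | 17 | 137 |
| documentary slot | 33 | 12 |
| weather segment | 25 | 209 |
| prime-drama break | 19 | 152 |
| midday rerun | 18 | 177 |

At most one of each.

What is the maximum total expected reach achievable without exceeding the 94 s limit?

Density check — midday rerun 9.83, weather segment 8.36, cooking-show break 8.06, prime-drama break 8.00 are the best per s.
Taking the top-ratio spots first gives cooking-show break + weather segment + prime-drama break + midday rerun for 675 (79 s).
Replace weather segment with streaming pre-roll: the trade gains 5 net, giving 680 at 91 s.
That's the maximum — no swap from here does better than 680.

680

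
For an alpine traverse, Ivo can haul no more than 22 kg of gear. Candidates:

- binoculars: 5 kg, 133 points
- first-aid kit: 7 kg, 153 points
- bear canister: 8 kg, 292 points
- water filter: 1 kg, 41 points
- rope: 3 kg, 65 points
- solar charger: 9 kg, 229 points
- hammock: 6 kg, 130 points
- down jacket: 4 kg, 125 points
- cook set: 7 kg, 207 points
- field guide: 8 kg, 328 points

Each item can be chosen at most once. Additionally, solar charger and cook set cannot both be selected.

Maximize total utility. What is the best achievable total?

By utility per kg: water filter 41.00, field guide 41.00, bear canister 36.50 lead.
A density-first pass picks bear canister + water filter + down jacket + field guide — 786 at 21 kg.
Replace down jacket with binoculars: the trade gains 8 net, giving 794 at 22 kg.
Runner-up bear canister + water filter + down jacket + field guide tops out at 786.

794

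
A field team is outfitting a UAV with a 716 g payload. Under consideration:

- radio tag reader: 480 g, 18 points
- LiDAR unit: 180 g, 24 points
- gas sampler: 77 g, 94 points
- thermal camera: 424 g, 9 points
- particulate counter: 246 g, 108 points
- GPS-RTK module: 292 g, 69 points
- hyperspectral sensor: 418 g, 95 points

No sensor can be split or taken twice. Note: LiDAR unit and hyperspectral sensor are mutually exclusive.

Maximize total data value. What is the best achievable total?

Gas sampler + particulate counter + GPS-RTK module uses 615 of the 716 g and totals 271.

271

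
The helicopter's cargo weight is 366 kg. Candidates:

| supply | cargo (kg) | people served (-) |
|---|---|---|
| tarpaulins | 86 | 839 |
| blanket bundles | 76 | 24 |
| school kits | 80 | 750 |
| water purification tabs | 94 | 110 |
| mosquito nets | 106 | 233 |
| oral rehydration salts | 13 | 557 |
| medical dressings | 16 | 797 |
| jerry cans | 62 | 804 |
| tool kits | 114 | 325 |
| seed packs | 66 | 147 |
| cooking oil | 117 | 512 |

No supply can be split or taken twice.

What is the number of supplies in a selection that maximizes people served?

Best achievable people served is 3980.
One optimal bundle: tarpaulins + school kits + mosquito nets + oral rehydration salts + medical dressings + jerry cans (363 kg).
Every optimal selection uses 6 supplies.

6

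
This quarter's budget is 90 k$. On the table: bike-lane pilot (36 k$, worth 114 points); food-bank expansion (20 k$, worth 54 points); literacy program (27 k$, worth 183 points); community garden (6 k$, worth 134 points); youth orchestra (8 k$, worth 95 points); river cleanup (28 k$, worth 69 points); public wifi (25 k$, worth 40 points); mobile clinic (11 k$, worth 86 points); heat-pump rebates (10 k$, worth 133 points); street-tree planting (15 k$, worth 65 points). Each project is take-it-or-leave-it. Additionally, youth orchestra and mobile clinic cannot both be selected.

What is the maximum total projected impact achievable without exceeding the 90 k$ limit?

Food-bank expansion + literacy program + community garden + youth orchestra + heat-pump rebates + street-tree planting uses 86 of the 90 k$ and totals 664.

664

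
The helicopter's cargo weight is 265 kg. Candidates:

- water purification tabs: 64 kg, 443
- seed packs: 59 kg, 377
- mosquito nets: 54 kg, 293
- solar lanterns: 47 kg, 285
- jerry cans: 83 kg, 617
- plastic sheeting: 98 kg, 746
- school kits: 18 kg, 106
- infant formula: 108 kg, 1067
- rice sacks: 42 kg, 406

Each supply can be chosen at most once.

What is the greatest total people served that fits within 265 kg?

2219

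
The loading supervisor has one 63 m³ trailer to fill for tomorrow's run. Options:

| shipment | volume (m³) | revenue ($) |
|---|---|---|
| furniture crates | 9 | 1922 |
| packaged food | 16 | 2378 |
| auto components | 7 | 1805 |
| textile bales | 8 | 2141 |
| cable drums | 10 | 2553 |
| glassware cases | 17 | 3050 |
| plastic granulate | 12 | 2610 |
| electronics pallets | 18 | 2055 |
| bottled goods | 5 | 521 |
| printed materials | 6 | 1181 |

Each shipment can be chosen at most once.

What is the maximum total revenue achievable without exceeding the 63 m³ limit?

Taking the top-ratio shipments first gives furniture crates + auto components + textile bales + cable drums + plastic granulate + bottled goods + printed materials for 12733 (57 m³).
Dropping bottled goods and printed materials frees 11 m³; slotting in glassware cases (17 m³) lifts the total to 14081 at 63 m³.
Next best is furniture crates + textile bales + cable drums + glassware cases + plastic granulate + printed materials at 13457 (62 m³) — short by 624.

14081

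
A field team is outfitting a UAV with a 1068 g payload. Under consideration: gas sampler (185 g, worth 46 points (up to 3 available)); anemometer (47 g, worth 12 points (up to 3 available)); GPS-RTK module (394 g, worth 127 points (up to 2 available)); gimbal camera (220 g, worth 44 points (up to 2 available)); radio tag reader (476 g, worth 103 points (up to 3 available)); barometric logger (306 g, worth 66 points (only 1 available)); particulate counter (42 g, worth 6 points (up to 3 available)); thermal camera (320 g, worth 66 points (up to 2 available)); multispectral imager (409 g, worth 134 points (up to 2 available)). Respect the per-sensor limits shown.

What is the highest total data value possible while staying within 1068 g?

326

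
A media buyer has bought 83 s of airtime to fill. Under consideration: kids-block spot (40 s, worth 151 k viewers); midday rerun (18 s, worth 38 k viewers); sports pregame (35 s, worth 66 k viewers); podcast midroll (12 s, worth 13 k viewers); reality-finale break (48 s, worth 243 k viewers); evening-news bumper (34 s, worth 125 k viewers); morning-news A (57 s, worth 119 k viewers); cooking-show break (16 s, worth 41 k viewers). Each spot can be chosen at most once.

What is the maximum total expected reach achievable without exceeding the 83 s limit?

368

By expected reach per s: reality-finale break 5.06, kids-block spot 3.77, evening-news bumper 3.68, cooking-show break 2.56 lead.
Best packing: reality-finale break + evening-news bumper — 82 s, 368 total.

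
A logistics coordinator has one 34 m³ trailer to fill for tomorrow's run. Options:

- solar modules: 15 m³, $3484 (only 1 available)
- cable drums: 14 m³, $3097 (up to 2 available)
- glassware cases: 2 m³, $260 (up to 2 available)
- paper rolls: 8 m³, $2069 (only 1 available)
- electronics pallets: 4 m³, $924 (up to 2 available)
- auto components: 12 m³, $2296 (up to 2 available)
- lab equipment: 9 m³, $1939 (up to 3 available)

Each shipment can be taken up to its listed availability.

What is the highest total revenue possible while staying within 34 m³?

7795

By revenue per m³: paper rolls 258.62, solar modules 232.27, electronics pallets 231.00 lead.
The ratio heuristic lands on solar modules + glassware cases + paper rolls + 2×electronics pallets (7661) but leaves 1 m³ idle.
The 17 m³ tied up in solar modules and glassware cases is better spent on 2×lab equipment — total rises to 7795 (34 m³).
Nothing else within 34 m³ beats 7795.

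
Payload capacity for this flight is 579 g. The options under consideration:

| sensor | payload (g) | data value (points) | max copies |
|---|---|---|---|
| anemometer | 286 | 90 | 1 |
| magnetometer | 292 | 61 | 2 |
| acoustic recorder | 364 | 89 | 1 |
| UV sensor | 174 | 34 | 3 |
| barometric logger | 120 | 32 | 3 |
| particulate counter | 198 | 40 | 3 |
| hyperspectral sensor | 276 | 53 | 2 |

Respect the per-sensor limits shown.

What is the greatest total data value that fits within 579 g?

By data value per g: anemometer 0.31, barometric logger 0.27, acoustic recorder 0.24 lead.
The ratio ordering already packs tightly: anemometer + 2×barometric logger, 526 g, 154.
Every other selection either busts 579 g or exceeds an availability limit or fails to beat 154.

154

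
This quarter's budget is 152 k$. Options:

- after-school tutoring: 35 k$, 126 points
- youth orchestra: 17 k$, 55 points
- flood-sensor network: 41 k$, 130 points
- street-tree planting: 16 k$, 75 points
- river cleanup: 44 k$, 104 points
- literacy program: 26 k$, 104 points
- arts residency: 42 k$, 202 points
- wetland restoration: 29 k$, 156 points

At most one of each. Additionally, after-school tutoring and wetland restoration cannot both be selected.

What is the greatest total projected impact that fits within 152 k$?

Ranking by ratio (projected impact/k$): wetland restoration 5.38, arts residency 4.81, street-tree planting 4.69.
Best packing: youth orchestra + flood-sensor network + street-tree planting + arts residency + wetland restoration — 145 k$, 618 total.
Every other selection either busts 152 k$ or breaks a pairing rule or fails to beat 618.

618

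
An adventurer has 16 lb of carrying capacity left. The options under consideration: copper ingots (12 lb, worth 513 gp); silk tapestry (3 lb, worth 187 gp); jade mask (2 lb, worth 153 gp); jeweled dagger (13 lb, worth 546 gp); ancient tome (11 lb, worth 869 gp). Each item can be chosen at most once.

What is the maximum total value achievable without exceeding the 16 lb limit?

By value per lb: ancient tome 79.00, jade mask 76.50, silk tapestry 62.33 lead.
Best packing: silk tapestry + jade mask + ancient tome — 16 lb, 1209 total.
No other feasible combination exceeds 1209.

1209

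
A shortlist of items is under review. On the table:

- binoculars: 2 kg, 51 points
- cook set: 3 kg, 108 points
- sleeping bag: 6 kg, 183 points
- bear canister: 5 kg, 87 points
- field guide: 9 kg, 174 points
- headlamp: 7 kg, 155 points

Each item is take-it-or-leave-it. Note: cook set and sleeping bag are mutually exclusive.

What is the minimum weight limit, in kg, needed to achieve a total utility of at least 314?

12

Need the lightest bundle worth ≥ 314.
binoculars + cook set + headlamp reaches 314 using 12 kg.
Below 12 kg the best achievable stays under 314.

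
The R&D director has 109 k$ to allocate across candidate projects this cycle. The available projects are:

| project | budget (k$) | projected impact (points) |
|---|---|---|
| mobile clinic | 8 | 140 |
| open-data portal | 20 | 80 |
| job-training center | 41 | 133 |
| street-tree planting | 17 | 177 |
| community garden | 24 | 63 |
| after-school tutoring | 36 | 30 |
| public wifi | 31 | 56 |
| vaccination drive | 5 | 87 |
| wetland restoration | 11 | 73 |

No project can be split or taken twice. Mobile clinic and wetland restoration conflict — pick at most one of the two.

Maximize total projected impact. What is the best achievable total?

617

Taking mobile clinic + open-data portal + job-training center + street-tree planting + vaccination drive: 91 k$ used, 617 in projected impact.
Nothing else feasible within 109 k$ beats 617.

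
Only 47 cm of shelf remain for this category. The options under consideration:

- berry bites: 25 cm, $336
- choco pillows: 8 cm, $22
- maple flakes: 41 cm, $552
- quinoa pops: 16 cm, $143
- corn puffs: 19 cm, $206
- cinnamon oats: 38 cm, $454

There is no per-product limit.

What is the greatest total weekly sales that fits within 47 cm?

552

By weekly sales per cm: maple flakes 13.46, berry bites 13.44, cinnamon oats 11.95, corn puffs 10.84 lead.
Best packing: maple flakes — 41 cm, 552 total.
No other feasible combination exceeds 552.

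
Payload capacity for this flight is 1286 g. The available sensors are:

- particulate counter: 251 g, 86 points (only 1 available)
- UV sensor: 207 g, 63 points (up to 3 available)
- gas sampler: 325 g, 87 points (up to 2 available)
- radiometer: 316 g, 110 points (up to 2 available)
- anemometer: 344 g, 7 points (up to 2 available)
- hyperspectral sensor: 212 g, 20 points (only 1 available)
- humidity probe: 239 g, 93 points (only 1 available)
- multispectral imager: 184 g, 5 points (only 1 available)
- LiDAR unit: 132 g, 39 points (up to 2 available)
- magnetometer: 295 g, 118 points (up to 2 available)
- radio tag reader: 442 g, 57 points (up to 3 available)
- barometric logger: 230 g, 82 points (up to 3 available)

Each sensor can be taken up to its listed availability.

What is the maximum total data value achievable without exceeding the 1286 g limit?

482

Ranking by ratio (data value/g): magnetometer 0.40, humidity probe 0.39, barometric logger 0.36.
A density-first pass picks UV sensor + humidity probe + 2×magnetometer + barometric logger — 474 at 1266 g.
Dropping UV sensor and humidity probe frees 446 g; slotting in 2×barometric logger (460 g) lifts the total to 482 at 1280 g.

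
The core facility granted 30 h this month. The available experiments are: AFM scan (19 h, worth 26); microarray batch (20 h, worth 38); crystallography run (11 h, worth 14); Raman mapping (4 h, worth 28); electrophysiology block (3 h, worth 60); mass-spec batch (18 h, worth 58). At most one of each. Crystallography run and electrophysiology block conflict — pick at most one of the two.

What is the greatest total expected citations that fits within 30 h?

146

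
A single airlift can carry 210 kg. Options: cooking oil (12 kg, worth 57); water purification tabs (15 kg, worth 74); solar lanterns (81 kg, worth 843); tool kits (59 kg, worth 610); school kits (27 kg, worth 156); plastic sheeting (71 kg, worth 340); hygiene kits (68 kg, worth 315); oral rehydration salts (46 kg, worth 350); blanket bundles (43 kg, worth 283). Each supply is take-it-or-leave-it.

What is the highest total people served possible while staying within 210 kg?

A density-first pass picks water purification tabs + solar lanterns + tool kits + oral rehydration salts — 1877 at 201 kg.
Dropping water purification tabs and oral rehydration salts frees 61 kg; slotting in school kits + blanket bundles (70 kg) lifts the total to 1892 at 210 kg.
Runner-up water purification tabs + solar lanterns + tool kits + oral rehydration salts tops out at 1877.

1892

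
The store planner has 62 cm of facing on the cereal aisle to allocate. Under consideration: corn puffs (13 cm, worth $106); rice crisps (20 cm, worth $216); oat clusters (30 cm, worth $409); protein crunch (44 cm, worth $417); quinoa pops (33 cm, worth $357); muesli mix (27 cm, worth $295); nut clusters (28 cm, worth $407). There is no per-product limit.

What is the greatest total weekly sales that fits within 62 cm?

818

Greedy by ratio would take 2×nut clusters: 56 cm used, total 814.
The 56 cm tied up in 2×nut clusters is better spent on 2×oat clusters — total rises to 818 (60 cm).
The spare 2 cm is too small for any remaining product, and no exchange beats 818.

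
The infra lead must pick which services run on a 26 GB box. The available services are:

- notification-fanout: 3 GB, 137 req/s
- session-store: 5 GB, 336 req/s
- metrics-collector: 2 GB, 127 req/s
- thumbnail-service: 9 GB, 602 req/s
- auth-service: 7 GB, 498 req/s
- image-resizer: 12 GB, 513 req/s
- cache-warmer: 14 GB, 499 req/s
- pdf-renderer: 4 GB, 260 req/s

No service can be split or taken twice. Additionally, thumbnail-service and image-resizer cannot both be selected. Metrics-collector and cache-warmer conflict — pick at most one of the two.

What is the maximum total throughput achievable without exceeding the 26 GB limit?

1700

Filling by ratio: session-store + thumbnail-service + auth-service + pdf-renderer for 1696, with 1 GB left unused.
Dropping pdf-renderer frees 4 GB; slotting in notification-fanout + metrics-collector (5 GB) lifts the total to 1700 at 26 GB.
Runner-up session-store + thumbnail-service + auth-service + pdf-renderer tops out at 1696.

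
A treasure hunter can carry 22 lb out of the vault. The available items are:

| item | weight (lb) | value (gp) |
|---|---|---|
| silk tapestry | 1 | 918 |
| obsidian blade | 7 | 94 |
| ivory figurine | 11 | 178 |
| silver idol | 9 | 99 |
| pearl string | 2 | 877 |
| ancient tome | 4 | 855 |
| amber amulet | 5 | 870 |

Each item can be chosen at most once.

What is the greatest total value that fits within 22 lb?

Density check — silk tapestry 918.00, pearl string 438.50, ancient tome 213.75, amber amulet 174.00 are the best per lb.
Filling by ratio: silk tapestry + obsidian blade + pearl string + ancient tome + amber amulet for 3614, with 3 lb left unused.
Replace obsidian blade with silver idol: the trade gains 5 net, giving 3619 at 21 lb.
Runner-up silk tapestry + obsidian blade + pearl string + ancient tome + amber amulet tops out at 3614.

3619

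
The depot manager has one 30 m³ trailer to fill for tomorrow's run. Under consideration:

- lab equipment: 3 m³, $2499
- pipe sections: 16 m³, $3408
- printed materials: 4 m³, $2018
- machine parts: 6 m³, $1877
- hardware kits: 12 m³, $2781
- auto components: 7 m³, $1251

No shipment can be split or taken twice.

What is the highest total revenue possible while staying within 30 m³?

9802

The ratio heuristic lands on lab equipment + printed materials + machine parts + hardware kits (9175) but leaves 5 m³ idle.
The 12 m³ tied up in hardware kits is better spent on pipe sections — total rises to 9802 (29 m³).
An exhaustive check of the 64 subsets confirms 9802.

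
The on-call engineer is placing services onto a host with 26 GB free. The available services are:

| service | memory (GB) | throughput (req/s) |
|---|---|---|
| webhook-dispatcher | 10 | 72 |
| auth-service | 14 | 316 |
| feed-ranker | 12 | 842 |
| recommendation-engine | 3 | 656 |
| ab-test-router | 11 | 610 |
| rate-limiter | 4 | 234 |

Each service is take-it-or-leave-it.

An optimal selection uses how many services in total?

3

Best achievable throughput is 2108.
For example feed-ranker + recommendation-engine + ab-test-router achieves it, using 26 GB.
All optima have 3 services.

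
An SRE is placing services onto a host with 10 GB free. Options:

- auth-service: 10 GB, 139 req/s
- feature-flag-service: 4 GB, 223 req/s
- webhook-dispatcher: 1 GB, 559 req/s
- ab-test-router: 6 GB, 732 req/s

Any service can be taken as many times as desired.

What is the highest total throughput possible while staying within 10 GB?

5590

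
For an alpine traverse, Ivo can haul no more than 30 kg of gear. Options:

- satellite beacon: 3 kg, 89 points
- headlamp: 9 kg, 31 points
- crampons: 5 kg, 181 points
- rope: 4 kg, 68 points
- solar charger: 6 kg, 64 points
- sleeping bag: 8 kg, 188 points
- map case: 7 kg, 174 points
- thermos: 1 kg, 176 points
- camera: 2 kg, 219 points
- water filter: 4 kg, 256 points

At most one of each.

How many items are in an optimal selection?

7

The maximum utility within 30 kg is 1283.
For example satellite beacon + crampons + sleeping bag + map case + thermos + camera + water filter achieves it, using 30 kg.
Every optimal selection uses 7 items.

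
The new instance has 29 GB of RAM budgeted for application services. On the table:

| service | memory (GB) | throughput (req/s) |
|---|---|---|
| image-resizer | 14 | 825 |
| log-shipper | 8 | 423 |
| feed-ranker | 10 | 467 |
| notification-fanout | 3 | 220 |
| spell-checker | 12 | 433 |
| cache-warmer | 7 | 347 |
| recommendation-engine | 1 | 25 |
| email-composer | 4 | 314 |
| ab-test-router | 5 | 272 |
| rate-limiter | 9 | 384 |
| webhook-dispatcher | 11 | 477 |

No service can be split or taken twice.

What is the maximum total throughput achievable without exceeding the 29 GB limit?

1782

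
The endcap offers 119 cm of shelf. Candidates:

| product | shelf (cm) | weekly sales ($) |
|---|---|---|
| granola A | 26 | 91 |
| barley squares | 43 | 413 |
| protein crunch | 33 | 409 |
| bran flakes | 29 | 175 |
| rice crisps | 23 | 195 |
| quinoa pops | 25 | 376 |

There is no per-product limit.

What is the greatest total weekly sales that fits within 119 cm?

1570

Ranking by ratio (weekly sales/cm): quinoa pops 15.04, protein crunch 12.39, barley squares 9.60.
Greedy by ratio would take 4×quinoa pops: 100 cm used, total 1504.
The 50 cm tied up in 2×quinoa pops is better spent on 2×protein crunch — total rises to 1570 (116 cm).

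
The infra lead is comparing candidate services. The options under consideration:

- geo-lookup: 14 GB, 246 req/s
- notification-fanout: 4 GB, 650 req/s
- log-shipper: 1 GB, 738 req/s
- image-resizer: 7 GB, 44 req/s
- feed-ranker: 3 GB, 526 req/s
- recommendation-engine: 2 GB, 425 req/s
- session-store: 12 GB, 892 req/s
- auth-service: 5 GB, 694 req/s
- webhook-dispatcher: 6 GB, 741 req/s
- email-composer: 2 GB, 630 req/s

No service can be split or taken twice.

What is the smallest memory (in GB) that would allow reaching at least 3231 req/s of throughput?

15

Look for the lowest-memory combination reaching 3231.
notification-fanout + log-shipper + feed-ranker + auth-service + email-composer reaches 3238 using 15 GB.
No combination under 15 GB hits 3231.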